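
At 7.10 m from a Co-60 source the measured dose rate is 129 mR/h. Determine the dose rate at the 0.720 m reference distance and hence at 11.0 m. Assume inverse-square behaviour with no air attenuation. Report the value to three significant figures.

12500 mR/h; 53.7 mR/h

By the inverse-square law,
At 0.720 m: (7.10/0.720)² = 97.24, so 129 × 97.24 = 12540 mR/h
At 11.0 m: (0.720/11.0)² = 0.004284, so 12540 × 0.004284 = 53.72 mR/h.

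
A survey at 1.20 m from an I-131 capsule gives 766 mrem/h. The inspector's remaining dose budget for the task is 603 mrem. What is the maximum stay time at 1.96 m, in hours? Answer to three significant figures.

Applying the 1/r² law, rate at 1.96 m:
766 × (1.20/1.96)² = 766 × 0.3748 = 287.1 mrem/h.
Stay time = 603 mrem ÷ 287.1 mrem/h = 2.100 h.

2.10 h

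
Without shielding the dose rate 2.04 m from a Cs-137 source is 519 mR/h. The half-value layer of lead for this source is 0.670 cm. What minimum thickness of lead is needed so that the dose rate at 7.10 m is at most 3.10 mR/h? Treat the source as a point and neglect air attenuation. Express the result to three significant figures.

At 7.10 m, distance alone gives (2.04/7.10)² = 0.08256, so 519 × 0.08256 = 42.85 mR/h.
Further attenuation needed: 42.85/3.10 = 13.82.
n = log₂(13.82) = 3.789 half-value layers.
Thickness = 3.789 × 0.670 cm = 2.539 cm.

2.54 cm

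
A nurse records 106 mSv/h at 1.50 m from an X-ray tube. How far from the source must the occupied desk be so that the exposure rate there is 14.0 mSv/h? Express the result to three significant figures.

By the inverse-square law, d₂ = d₁·√(I₁/I₂).
I₁/I₂ = 106/14.0 = 7.571, so d₂ = 1.50 × √7.571 = 4.127 m.

4.13 m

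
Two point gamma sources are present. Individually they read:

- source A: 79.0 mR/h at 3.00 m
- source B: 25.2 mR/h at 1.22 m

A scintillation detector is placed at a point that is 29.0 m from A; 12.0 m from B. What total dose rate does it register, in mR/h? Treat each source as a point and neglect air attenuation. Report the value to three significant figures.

1.11 mR/h

By superposition, sum each source's inverse-square contribution:
A: 79.0 × (3.00/29.0)² = 0.8454 mR/h
B: 25.2 × (1.22/12.0)² = 0.2605 mR/h
Total = 0.8454 + 0.2605 = 1.106 mR/h.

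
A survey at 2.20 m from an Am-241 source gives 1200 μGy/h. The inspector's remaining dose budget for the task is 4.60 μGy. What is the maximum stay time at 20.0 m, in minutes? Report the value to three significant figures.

Applying the 1/r² law, rate at 20.0 m:
(2.20/20.0)² = 0.01210, so 1200 × 0.01210 = 14.52 μGy/h.
Stay time = 4.60 μGy ÷ 14.52 μGy/h = 0.3168 h = 19.01 min.

19.0 min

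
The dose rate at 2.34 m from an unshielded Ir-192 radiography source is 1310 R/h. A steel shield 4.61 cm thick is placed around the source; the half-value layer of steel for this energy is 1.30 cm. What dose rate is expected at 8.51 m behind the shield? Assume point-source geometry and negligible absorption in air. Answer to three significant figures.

8.48 R/h

Distance alone: 1310 × (2.34/8.51)² = 1310 × 0.07561 = 99.05 R/h.
Shield: 4.61/1.30 = 3.546 half-value layers → attenuation 2^(−3.546) = 0.08561.
Combined: 99.05 × 0.08561 = 8.480 R/h.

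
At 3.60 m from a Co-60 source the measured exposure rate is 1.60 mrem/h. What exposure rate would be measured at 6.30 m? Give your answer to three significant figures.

0.522 mrem/h

By the inverse-square law, scaling from 3.60 m to 6.30 m:
(3.60/6.30)² = 0.3265, so 1.60 × 0.3265 = 0.5224 mrem/h.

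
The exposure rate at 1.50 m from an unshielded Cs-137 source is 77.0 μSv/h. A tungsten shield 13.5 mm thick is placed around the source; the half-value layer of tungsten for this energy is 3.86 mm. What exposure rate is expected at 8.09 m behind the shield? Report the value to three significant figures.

0.234 μSv/h

Distance alone: (1.50/8.09)² = 0.03438, so 77.0 × 0.03438 = 2.647 μSv/h.
Shield: 13.5/3.86 = 3.497 half-value layers → attenuation 2^(−3.497) = 0.08857.
Combined: 2.647 × 0.08857 = 0.2344 μSv/h.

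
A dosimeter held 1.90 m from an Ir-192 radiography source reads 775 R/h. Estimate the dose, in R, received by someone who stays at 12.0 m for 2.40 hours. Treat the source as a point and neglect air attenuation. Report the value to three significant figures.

46.6 R

By the inverse-square law, rate at 12.0 m:
775 × (1.90/12.0)² = 775 × 0.02507 = 19.43 R/h.
Dose = rate × time = 19.43 R/h × 2.400 h = 46.63 R.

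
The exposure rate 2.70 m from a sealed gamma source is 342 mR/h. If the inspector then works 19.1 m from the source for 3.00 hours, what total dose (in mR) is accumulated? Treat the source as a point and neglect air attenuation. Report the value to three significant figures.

20.5 mR

Applying the 1/r² law, rate at 19.1 m:
(2.70/19.1)² = 0.01998, so 342 × 0.01998 = 6.833 mR/h.
Dose = rate × time = 6.833 mR/h × 3.000 h = 20.50 mR.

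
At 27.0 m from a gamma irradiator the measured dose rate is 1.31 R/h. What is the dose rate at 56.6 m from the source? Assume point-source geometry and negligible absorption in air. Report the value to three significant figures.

0.298 R/h

By the inverse-square law, scaling from 27.0 m to 56.6 m:
1.31 × (27.0/56.6)² = 1.31 × 0.2276 = 0.2982 R/h.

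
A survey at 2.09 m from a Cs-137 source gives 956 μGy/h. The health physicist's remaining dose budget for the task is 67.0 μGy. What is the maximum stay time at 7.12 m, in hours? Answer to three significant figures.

Since intensity falls as 1/r², rate at 7.12 m:
(2.09/7.12)² = 0.08617, so 956 × 0.08617 = 82.38 μGy/h.
Stay time = 67.0 μGy ÷ 82.38 μGy/h = 0.8133 h.

0.813 h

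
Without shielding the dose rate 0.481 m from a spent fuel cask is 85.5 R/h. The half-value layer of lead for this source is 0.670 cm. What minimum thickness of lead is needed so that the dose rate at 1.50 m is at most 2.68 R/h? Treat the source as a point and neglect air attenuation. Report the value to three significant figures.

1.15 cm

At 1.50 m, distance alone gives (0.481/1.50)² = 0.1028, so 85.5 × 0.1028 = 8.789 R/h.
Further attenuation needed: 8.789/2.68 = 3.279.
n = log₂(3.279) = 1.713 half-value layers.
Thickness = 1.713 × 0.670 cm = 1.148 cm.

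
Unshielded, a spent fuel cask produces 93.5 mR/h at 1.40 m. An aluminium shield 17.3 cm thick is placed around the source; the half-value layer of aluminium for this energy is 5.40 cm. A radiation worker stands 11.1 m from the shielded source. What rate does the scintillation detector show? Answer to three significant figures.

Distance alone: (1.40/11.1)² = 0.01591, so 93.5 × 0.01591 = 1.488 mR/h.
Shield: 17.3/5.40 = 3.204 half-value layers → attenuation 2^(−3.204) = 0.1085.
Combined: 1.488 × 0.1085 = 0.1614 mR/h.

0.161 mR/h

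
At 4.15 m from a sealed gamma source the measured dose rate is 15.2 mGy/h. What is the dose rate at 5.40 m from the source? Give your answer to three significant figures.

8.98 mGy/h

Applying the 1/r² law, scaling from 4.15 m to 5.40 m:
(4.15/5.40)² = 0.5906, so 15.2 × 0.5906 = 8.977 mGy/h.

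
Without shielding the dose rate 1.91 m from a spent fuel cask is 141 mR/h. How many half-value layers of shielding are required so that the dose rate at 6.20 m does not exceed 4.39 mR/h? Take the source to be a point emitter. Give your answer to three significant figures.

1.61 half-value layers

At 6.20 m, distance alone gives (1.91/6.20)² = 0.09490, so 141 × 0.09490 = 13.38 mR/h.
Further attenuation needed: 13.38/4.39 = 3.048.
n = log₂(3.048) = 1.608 half-value layers.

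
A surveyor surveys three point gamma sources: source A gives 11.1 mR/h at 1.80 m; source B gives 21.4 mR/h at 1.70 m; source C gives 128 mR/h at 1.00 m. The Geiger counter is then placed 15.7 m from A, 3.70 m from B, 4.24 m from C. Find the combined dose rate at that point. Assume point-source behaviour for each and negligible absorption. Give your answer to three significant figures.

Each source contributes Iᵢ·(dᵢ/rᵢ)²; contributions add.
A: 11.1 × (1.80/15.7)² = 0.1459 mR/h
B: 21.4 × (1.70/3.70)² = 4.518 mR/h
C: 128 × (1.00/4.24)² = 7.120 mR/h
Total = 0.1459 + 4.518 + 7.120 = 11.78 mR/h.

11.8 mR/h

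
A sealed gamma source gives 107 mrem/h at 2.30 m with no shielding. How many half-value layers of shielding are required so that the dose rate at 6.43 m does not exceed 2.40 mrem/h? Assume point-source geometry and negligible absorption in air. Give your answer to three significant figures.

2.51 half-value layers

At 6.43 m, distance alone gives (2.30/6.43)² = 0.1279, so 107 × 0.1279 = 13.69 mrem/h.
Further attenuation needed: 13.69/2.40 = 5.704.
n = log₂(5.704) = 2.512 half-value layers.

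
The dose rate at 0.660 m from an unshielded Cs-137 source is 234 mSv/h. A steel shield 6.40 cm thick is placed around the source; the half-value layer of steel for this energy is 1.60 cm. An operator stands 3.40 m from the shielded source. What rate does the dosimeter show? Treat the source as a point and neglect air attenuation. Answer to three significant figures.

0.551 mSv/h

Distance alone: (0.660/3.40)² = 0.03768, so 234 × 0.03768 = 8.817 mSv/h.
Shield: 6.40/1.60 = 4.000 half-value layers → attenuation 2^(−4.000) = 0.06250.
Combined: 8.817 × 0.06250 = 0.5511 mSv/h.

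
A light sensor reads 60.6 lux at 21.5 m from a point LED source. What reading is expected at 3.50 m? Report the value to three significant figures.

2290 lux

Using I₁d₁² = I₂d₂², the rate at 3.50 m is
60.6 × (21.5/3.50)² = 60.6 × 37.73 = 2286 lux.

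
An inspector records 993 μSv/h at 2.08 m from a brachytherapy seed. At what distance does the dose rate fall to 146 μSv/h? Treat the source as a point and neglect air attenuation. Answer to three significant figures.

5.42 m

Applying the 1/r² law, d₂ = d₁·√(I₁/I₂).
I₁/I₂ = 993/146 = 6.801, so d₂ = 2.08 × √6.801 = 5.424 m.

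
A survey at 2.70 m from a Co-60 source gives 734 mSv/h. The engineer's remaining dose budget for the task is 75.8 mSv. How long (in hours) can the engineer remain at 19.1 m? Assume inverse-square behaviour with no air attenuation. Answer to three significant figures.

5.17 h

Since intensity falls as 1/r², rate at 19.1 m:
(2.70/19.1)² = 0.01998, so 734 × 0.01998 = 14.67 mSv/h.
Stay time = 75.8 mSv ÷ 14.67 mSv/h = 5.167 h.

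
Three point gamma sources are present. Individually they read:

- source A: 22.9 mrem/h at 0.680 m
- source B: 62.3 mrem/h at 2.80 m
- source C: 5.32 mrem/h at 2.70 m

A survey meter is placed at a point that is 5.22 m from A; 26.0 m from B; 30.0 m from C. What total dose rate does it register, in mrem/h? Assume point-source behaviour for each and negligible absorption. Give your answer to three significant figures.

1.15 mrem/h

Each source contributes Iᵢ·(dᵢ/rᵢ)²; contributions add.
A: 22.9 × (0.680/5.22)² = 0.3886 mrem/h
B: 62.3 × (2.80/26.0)² = 0.7225 mrem/h
C: 5.32 × (2.70/30.0)² = 0.04309 mrem/h
Total = 0.3886 + 0.7225 + 0.04309 = 1.154 mrem/h.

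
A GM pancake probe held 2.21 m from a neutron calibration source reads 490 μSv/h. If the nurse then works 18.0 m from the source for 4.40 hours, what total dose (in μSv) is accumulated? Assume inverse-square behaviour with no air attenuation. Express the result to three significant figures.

32.5 μSv

Intensity scales as (d₁/d₂)², so rate at 18.0 m:
490 × (2.21/18.0)² = 490 × 0.01507 = 7.384 μSv/h.
Dose = rate × time = 7.384 μSv/h × 4.400 h = 32.49 μSv.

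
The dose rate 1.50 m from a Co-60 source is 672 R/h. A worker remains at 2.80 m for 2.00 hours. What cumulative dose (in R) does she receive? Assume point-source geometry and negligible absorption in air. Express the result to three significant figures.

By the inverse-square law, rate at 2.80 m:
(1.50/2.80)² = 0.2870, so 672 × 0.2870 = 192.9 R/h.
Dose = rate × time = 192.9 R/h × 2.000 h = 385.8 R.

386 R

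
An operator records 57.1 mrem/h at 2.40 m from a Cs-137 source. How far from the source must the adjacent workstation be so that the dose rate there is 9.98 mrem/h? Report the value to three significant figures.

Using I₁d₁² = I₂d₂², d₂ = d₁·√(I₁/I₂).
I₁/I₂ = 57.1/9.98 = 5.721, so d₂ = 2.40 × √5.721 = 5.740 m.

5.74 m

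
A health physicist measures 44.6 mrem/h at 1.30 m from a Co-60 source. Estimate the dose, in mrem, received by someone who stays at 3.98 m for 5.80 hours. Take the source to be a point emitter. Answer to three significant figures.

27.6 mrem

By the inverse-square law, rate at 3.98 m:
(1.30/3.98)² = 0.1067, so 44.6 × 0.1067 = 4.759 mrem/h.
Dose = rate × time = 4.759 mrem/h × 5.800 h = 27.60 mrem.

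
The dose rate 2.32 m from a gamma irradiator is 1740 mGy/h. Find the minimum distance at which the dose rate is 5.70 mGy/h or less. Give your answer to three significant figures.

40.5 m

By the inverse-square law, d₂ = d₁·√(I₁/I₂).
I₁/I₂ = 1740/5.70 = 305.3, so d₂ = 2.32 × √305.3 = 40.54 m.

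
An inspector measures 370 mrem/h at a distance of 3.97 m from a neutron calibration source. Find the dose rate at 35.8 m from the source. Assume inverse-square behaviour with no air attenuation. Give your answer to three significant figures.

4.55 mrem/h

Using I₁d₁² = I₂d₂², the rate at 35.8 m is
370 × (3.97/35.8)² = 370 × 0.01230 = 4.551 mrem/h.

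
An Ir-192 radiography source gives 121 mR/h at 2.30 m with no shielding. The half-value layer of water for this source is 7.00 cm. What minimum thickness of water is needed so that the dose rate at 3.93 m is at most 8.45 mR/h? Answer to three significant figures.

At 3.93 m, distance alone gives 121 × (2.30/3.93)² = 121 × 0.3425 = 41.44 mR/h.
Further attenuation needed: 41.44/8.45 = 4.904.
n = log₂(4.904) = 2.294 half-value layers.
Thickness = 2.294 × 7.00 cm = 16.06 cm.

16.1 cm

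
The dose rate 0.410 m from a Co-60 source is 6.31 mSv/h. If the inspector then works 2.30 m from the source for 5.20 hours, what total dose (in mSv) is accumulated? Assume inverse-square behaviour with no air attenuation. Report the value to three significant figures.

1.04 mSv

By the inverse-square law, rate at 2.30 m:
6.31 × (0.410/2.30)² = 6.31 × 0.03178 = 0.2005 mSv/h.
Dose = rate × time = 0.2005 mSv/h × 5.200 h = 1.043 mSv.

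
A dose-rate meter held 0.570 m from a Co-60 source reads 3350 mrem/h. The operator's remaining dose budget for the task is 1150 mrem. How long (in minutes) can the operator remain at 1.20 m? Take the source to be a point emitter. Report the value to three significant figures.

Intensity scales as (d₁/d₂)², so rate at 1.20 m:
3350 × (0.570/1.20)² = 3350 × 0.2256 = 755.8 mrem/h.
Stay time = 1150 mrem ÷ 755.8 mrem/h = 1.522 h = 91.32 min.

91.3 min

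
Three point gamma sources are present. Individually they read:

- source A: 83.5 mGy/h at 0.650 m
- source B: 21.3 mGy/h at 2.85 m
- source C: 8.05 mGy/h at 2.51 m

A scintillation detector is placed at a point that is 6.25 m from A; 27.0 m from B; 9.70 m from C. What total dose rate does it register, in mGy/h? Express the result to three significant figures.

1.68 mGy/h

By superposition, sum each source's inverse-square contribution:
A: 83.5 × (0.650/6.25)² = 0.9031 mGy/h
B: 21.3 × (2.85/27.0)² = 0.2373 mGy/h
C: 8.05 × (2.51/9.70)² = 0.5390 mGy/h
Total = 0.9031 + 0.2373 + 0.5390 = 1.679 mGy/h.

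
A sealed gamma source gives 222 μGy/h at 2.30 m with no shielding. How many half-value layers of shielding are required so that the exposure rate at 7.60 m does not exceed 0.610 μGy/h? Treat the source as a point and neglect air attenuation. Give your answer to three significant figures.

5.06 half-value layers

At 7.60 m, distance alone gives 222 × (2.30/7.60)² = 222 × 0.09159 = 20.33 μGy/h.
Further attenuation needed: 20.33/0.610 = 33.33.
n = log₂(33.33) = 5.059 half-value layers.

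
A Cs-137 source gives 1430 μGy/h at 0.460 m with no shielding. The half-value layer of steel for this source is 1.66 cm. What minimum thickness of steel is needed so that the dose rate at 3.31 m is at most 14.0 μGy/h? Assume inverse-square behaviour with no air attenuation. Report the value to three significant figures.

1.63 cm

At 3.31 m, distance alone gives 1430 × (0.460/3.31)² = 1430 × 0.01931 = 27.61 μGy/h.
Further attenuation needed: 27.61/14.0 = 1.972.
n = log₂(1.972) = 0.9797 half-value layers.
Thickness = 0.9797 × 1.66 cm = 1.626 cm.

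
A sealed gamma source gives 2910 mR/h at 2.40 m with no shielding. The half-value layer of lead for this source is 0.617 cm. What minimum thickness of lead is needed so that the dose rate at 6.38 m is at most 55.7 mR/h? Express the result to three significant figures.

At 6.38 m, distance alone gives (2.40/6.38)² = 0.1415, so 2910 × 0.1415 = 411.8 mR/h.
Further attenuation needed: 411.8/55.7 = 7.393.
n = log₂(7.393) = 2.886 half-value layers.
Thickness = 2.886 × 0.617 cm = 1.781 cm.

1.78 cm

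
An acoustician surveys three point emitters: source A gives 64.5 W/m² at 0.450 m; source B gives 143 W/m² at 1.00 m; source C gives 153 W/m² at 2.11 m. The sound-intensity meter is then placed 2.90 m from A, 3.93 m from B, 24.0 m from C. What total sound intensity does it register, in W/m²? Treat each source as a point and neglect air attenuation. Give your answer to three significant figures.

Each source contributes Iᵢ·(dᵢ/rᵢ)²; contributions add.
A: 64.5 × (0.450/2.90)² = 1.553 W/m²
B: 143 × (1.00/3.93)² = 9.259 W/m²
C: 153 × (2.11/24.0)² = 1.183 W/m²
Total = 1.553 + 9.259 + 1.183 = 12.00 W/m².

12.0 W/m²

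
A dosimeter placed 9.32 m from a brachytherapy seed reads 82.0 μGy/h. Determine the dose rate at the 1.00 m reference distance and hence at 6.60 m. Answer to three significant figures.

Using I₁d₁² = I₂d₂²,
At 1.00 m: (9.32/1.00)² = 86.86, so 82.0 × 86.86 = 7123 μGy/h
At 6.60 m: 7123 × (1.00/6.60)² = 7123 × 0.02296 = 163.5 μGy/h.

7120 μGy/h; 164 μGy/h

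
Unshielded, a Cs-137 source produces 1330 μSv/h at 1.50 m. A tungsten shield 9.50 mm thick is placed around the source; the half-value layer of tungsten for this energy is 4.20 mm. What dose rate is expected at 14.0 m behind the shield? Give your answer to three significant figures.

Distance alone: 1330 × (1.50/14.0)² = 1330 × 0.01148 = 15.27 μSv/h.
Shield: 9.50/4.20 = 2.262 half-value layers → attenuation 2^(−2.262) = 0.2085.
Combined: 15.27 × 0.2085 = 3.184 μSv/h.

3.18 μSv/h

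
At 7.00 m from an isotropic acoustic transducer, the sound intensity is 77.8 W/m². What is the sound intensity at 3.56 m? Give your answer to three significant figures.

301 W/m²

Since intensity falls as 1/r², the rate at 3.56 m is
(7.00/3.56)² = 3.866, so 77.8 × 3.866 = 300.8 W/m².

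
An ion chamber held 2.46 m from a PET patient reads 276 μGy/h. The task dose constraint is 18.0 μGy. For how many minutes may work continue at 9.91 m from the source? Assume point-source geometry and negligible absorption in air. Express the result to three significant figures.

By the inverse-square law, rate at 9.91 m:
(2.46/9.91)² = 0.06162, so 276 × 0.06162 = 17.01 μGy/h.
Stay time = 18.0 μGy ÷ 17.01 μGy/h = 1.058 h = 63.48 min.

63.5 min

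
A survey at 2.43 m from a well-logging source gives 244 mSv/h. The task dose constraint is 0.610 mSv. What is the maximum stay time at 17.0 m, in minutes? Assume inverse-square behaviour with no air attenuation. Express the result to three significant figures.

By the inverse-square law, rate at 17.0 m:
(2.43/17.0)² = 0.02043, so 244 × 0.02043 = 4.985 mSv/h.
Stay time = 0.610 mSv ÷ 4.985 mSv/h = 0.1224 h = 7.344 min.

7.34 min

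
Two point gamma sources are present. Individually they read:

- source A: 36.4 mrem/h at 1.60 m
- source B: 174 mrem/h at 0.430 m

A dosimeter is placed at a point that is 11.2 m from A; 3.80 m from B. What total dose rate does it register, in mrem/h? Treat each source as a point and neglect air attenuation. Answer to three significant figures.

Each source contributes Iᵢ·(dᵢ/rᵢ)²; contributions add.
A: 36.4 × (1.60/11.2)² = 0.7429 mrem/h
B: 174 × (0.430/3.80)² = 2.228 mrem/h
Total = 0.7429 + 2.228 = 2.971 mrem/h.

2.97 mrem/h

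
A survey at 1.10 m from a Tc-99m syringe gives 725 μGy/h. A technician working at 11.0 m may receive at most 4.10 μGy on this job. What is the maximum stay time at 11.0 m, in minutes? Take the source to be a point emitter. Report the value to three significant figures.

Intensity scales as (d₁/d₂)², so rate at 11.0 m:
725 × (1.10/11.0)² = 725 × 0.01000 = 7.250 μGy/h.
Stay time = 4.10 μGy ÷ 7.250 μGy/h = 0.5655 h = 33.93 min.

33.9 min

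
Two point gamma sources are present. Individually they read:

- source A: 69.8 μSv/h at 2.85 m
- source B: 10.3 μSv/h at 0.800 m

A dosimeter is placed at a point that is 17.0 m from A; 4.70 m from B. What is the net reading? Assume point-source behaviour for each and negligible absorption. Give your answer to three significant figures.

Each source contributes Iᵢ·(dᵢ/rᵢ)²; contributions add.
A: 69.8 × (2.85/17.0)² = 1.962 μSv/h
B: 10.3 × (0.800/4.70)² = 0.2984 μSv/h
Total = 1.962 + 0.2984 = 2.260 μSv/h.

2.26 μSv/h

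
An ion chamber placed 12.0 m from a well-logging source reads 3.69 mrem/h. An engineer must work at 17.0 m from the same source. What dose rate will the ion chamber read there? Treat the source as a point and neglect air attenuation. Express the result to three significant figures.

Since intensity falls as 1/r², scaling from 12.0 m to 17.0 m:
3.69 × (12.0/17.0)² = 3.69 × 0.4983 = 1.839 mrem/h.

1.84 mrem/h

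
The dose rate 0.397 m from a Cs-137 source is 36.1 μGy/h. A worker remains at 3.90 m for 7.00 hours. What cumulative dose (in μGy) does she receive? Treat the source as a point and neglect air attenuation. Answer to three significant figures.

By the inverse-square law, rate at 3.90 m:
36.1 × (0.397/3.90)² = 36.1 × 0.01036 = 0.3740 μGy/h.
Dose = rate × time = 0.3740 μGy/h × 7.000 h = 2.618 μGy.

2.62 μGy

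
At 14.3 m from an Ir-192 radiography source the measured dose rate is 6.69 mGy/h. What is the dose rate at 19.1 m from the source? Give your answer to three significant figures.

3.75 mGy/h

Intensity scales as (d₁/d₂)², so scaling from 14.3 m to 19.1 m:
6.69 × (14.3/19.1)² = 6.69 × 0.5605 = 3.750 mGy/h.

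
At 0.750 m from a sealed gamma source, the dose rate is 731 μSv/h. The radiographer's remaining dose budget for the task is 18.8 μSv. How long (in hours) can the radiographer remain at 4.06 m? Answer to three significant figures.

0.754 h

Applying the 1/r² law, rate at 4.06 m:
(0.750/4.06)² = 0.03412, so 731 × 0.03412 = 24.94 μSv/h.
Stay time = 18.8 μSv ÷ 24.94 μSv/h = 0.7538 h.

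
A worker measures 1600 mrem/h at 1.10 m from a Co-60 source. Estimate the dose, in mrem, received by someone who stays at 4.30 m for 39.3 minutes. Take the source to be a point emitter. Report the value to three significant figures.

By the inverse-square law, rate at 4.30 m:
(1.10/4.30)² = 0.06544, so 1600 × 0.06544 = 104.7 mrem/h.
Dose = rate × time = 104.7 mrem/h × 0.6550 h = 68.58 mrem.

68.6 mrem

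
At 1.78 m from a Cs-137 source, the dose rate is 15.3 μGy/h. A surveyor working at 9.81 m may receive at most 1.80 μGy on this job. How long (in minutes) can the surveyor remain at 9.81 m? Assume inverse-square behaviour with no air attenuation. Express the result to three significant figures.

214 min

Applying the 1/r² law, rate at 9.81 m:
(1.78/9.81)² = 0.03292, so 15.3 × 0.03292 = 0.5037 μGy/h.
Stay time = 1.80 μGy ÷ 0.5037 μGy/h = 3.574 h = 214.4 min.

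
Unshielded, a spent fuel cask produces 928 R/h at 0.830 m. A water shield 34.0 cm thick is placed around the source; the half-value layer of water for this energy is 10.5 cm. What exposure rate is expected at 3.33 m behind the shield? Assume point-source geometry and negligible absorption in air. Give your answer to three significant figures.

Distance alone: 928 × (0.830/3.33)² = 928 × 0.06213 = 57.66 R/h.
Shield: 34.0/10.5 = 3.238 half-value layers → attenuation 2^(−3.238) = 0.1060.
Combined: 57.66 × 0.1060 = 6.112 R/h.

6.11 R/h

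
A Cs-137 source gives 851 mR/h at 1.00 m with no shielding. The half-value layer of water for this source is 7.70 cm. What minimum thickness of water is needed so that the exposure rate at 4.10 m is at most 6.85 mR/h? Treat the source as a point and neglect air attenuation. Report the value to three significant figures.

22.2 cm

At 4.10 m, distance alone gives (1.00/4.10)² = 0.05949, so 851 × 0.05949 = 50.63 mR/h.
Further attenuation needed: 50.63/6.85 = 7.391.
n = log₂(7.391) = 2.886 half-value layers.
Thickness = 2.886 × 7.70 cm = 22.22 cm.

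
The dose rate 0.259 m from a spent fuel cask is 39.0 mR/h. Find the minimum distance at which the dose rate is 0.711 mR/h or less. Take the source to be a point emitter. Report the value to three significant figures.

1.92 m

Since intensity falls as 1/r², d₂ = d₁·√(I₁/I₂).
I₁/I₂ = 39.0/0.711 = 54.85, so d₂ = 0.259 × √54.85 = 1.918 m.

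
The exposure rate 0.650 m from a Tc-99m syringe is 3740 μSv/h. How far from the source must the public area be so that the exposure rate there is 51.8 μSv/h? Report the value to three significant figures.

Applying the 1/r² law, d₂ = d₁·√(I₁/I₂).
I₁/I₂ = 3740/51.8 = 72.20, so d₂ = 0.650 × √72.20 = 5.523 m.

5.52 m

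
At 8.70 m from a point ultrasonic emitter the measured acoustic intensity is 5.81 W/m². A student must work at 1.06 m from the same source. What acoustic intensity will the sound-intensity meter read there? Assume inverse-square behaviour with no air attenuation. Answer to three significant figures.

By the inverse-square law, scaling from 8.70 m to 1.06 m:
5.81 × (8.70/1.06)² = 5.81 × 67.36 = 391.4 W/m².

391 W/m²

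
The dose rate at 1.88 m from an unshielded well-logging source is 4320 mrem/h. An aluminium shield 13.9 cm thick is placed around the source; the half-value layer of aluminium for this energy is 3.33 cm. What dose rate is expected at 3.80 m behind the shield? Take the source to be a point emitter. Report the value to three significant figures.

58.6 mrem/h

Distance alone: 4320 × (1.88/3.80)² = 4320 × 0.2448 = 1058 mrem/h.
Shield: 13.9/3.33 = 4.174 half-value layers → attenuation 2^(−4.174) = 0.05540.
Combined: 1058 × 0.05540 = 58.61 mrem/h.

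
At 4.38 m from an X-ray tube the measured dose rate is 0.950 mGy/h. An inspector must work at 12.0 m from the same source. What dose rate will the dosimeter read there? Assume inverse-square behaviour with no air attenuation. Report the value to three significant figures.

Applying the 1/r² law, scaling from 4.38 m to 12.0 m:
(4.38/12.0)² = 0.1332, so 0.950 × 0.1332 = 0.1265 mGy/h.

0.127 mGy/h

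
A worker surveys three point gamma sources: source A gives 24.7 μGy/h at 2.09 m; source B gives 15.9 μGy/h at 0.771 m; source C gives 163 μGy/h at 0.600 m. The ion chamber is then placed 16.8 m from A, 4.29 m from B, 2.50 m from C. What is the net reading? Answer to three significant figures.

Each source contributes Iᵢ·(dᵢ/rᵢ)²; contributions add.
A: 24.7 × (2.09/16.8)² = 0.3823 μGy/h
B: 15.9 × (0.771/4.29)² = 0.5136 μGy/h
C: 163 × (0.600/2.50)² = 9.389 μGy/h
Total = 0.3823 + 0.5136 + 9.389 = 10.28 μGy/h.

10.3 μGy/h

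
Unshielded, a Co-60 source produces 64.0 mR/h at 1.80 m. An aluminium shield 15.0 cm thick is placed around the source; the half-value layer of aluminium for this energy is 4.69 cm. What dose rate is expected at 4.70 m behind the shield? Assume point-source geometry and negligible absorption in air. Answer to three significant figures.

1.02 mR/h

Distance alone: (1.80/4.70)² = 0.1467, so 64.0 × 0.1467 = 9.389 mR/h.
Shield: 15.0/4.69 = 3.198 half-value layers → attenuation 2^(−3.198) = 0.1090.
Combined: 9.389 × 0.1090 = 1.023 mR/h.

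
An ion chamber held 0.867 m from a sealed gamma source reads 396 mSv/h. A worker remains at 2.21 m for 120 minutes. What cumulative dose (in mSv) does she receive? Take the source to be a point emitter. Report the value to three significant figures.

122 mSv

Applying the 1/r² law, rate at 2.21 m:
(0.867/2.21)² = 0.1539, so 396 × 0.1539 = 60.94 mSv/h.
Dose = rate × time = 60.94 mSv/h × 2.000 h = 121.9 mSv.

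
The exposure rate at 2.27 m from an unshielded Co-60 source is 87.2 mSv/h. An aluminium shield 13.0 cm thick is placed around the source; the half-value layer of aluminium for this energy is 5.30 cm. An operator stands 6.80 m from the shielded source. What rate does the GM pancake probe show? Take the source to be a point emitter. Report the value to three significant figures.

1.77 mSv/h

Distance alone: (2.27/6.80)² = 0.1114, so 87.2 × 0.1114 = 9.714 mSv/h.
Shield: 13.0/5.30 = 2.453 half-value layers → attenuation 2^(−2.453) = 0.1826.
Combined: 9.714 × 0.1826 = 1.774 mSv/h.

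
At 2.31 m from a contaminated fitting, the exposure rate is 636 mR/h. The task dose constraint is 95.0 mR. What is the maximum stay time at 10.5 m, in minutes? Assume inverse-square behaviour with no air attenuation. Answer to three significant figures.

185 min

Applying the 1/r² law, rate at 10.5 m:
636 × (2.31/10.5)² = 636 × 0.04840 = 30.78 mR/h.
Stay time = 95.0 mR ÷ 30.78 mR/h = 3.086 h = 185.2 min.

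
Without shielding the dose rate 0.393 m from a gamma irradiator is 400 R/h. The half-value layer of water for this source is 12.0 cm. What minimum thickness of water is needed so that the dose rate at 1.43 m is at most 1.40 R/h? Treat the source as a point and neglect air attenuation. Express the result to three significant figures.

At 1.43 m, distance alone gives (0.393/1.43)² = 0.07553, so 400 × 0.07553 = 30.21 R/h.
Further attenuation needed: 30.21/1.40 = 21.58.
n = log₂(21.58) = 4.432 half-value layers.
Thickness = 4.432 × 12.0 cm = 53.18 cm.

53.2 cm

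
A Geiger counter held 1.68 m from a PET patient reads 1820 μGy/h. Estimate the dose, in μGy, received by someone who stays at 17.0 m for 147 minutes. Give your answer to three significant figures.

43.5 μGy

By the inverse-square law, rate at 17.0 m:
1820 × (1.68/17.0)² = 1820 × 0.009766 = 17.77 μGy/h.
Dose = rate × time = 17.77 μGy/h × 2.450 h = 43.54 μGy.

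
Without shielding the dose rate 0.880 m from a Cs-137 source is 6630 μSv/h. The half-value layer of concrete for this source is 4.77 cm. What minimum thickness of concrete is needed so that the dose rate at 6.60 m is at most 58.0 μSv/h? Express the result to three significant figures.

4.88 cm

At 6.60 m, distance alone gives 6630 × (0.880/6.60)² = 6630 × 0.01778 = 117.9 μSv/h.
Further attenuation needed: 117.9/58.0 = 2.033.
n = log₂(2.033) = 1.024 half-value layers.
Thickness = 1.024 × 4.77 cm = 4.884 cm.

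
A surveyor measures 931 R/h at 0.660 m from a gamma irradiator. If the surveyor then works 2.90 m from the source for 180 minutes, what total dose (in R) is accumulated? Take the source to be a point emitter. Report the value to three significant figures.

145 R

Using I₁d₁² = I₂d₂², rate at 2.90 m:
931 × (0.660/2.90)² = 931 × 0.05180 = 48.23 R/h.
Dose = rate × time = 48.23 R/h × 3.000 h = 144.7 R.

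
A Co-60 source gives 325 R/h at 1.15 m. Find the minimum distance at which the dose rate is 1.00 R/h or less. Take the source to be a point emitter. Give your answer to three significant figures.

20.7 m

Since intensity falls as 1/r², d₂ = d₁·√(I₁/I₂).
I₁/I₂ = 325/1.00 = 325.0, so d₂ = 1.15 × √325.0 = 20.73 m.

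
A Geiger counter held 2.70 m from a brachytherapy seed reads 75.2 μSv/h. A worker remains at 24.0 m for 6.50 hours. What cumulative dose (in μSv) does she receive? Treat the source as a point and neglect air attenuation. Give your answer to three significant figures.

By the inverse-square law, rate at 24.0 m:
75.2 × (2.70/24.0)² = 75.2 × 0.01266 = 0.9520 μSv/h.
Dose = rate × time = 0.9520 μSv/h × 6.500 h = 6.188 μSv.

6.19 μSv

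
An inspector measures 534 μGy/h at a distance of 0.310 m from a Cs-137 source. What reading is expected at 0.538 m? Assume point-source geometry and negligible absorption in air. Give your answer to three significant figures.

Since intensity falls as 1/r², the rate at 0.538 m is
(0.310/0.538)² = 0.3320, so 534 × 0.3320 = 177.3 μGy/h.

177 μGy/h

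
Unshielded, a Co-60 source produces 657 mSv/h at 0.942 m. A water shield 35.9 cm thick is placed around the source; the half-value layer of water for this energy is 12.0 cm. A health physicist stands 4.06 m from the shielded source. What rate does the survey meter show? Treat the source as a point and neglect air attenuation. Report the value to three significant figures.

4.45 mSv/h

Distance alone: 657 × (0.942/4.06)² = 657 × 0.05383 = 35.37 mSv/h.
Shield: 35.9/12.0 = 2.992 half-value layers → attenuation 2^(−2.992) = 0.1257.
Combined: 35.37 × 0.1257 = 4.446 mSv/h.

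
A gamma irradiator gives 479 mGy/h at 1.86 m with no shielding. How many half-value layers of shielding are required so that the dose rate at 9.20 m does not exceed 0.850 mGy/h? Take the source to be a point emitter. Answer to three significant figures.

At 9.20 m, distance alone gives 479 × (1.86/9.20)² = 479 × 0.04087 = 19.58 mGy/h.
Further attenuation needed: 19.58/0.850 = 23.04.
n = log₂(23.04) = 4.526 half-value layers.

4.53 half-value layers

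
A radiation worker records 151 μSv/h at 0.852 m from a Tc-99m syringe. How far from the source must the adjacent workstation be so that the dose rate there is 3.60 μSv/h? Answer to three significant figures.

5.52 m

Since intensity falls as 1/r², d₂ = d₁·√(I₁/I₂).
I₁/I₂ = 151/3.60 = 41.94, so d₂ = 0.852 × √41.94 = 5.518 m.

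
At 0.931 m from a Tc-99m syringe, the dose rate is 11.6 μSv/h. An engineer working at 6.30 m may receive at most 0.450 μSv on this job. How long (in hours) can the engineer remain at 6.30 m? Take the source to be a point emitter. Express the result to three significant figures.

1.78 h

Since intensity falls as 1/r², rate at 6.30 m:
11.6 × (0.931/6.30)² = 11.6 × 0.02184 = 0.2533 μSv/h.
Stay time = 0.450 μSv ÷ 0.2533 μSv/h = 1.777 h.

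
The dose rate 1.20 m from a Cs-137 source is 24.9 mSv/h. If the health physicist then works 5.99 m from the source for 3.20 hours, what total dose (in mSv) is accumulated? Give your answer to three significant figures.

By the inverse-square law, rate at 5.99 m:
24.9 × (1.20/5.99)² = 24.9 × 0.04013 = 0.9992 mSv/h.
Dose = rate × time = 0.9992 mSv/h × 3.200 h = 3.197 mSv.

3.20 mSv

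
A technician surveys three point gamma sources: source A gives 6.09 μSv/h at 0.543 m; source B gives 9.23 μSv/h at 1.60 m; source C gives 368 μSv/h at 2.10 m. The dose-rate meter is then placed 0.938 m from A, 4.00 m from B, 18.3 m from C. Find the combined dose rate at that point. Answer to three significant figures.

8.36 μSv/h

By superposition, sum each source's inverse-square contribution:
A: 6.09 × (0.543/0.938)² = 2.041 μSv/h
B: 9.23 × (1.60/4.00)² = 1.477 μSv/h
C: 368 × (2.10/18.3)² = 4.846 μSv/h
Total = 2.041 + 1.477 + 4.846 = 8.364 μSv/h.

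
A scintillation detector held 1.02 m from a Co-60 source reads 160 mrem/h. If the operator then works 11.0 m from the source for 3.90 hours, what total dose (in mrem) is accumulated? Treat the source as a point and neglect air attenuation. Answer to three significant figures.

5.37 mrem

By the inverse-square law, rate at 11.0 m:
(1.02/11.0)² = 0.008598, so 160 × 0.008598 = 1.376 mrem/h.
Dose = rate × time = 1.376 mrem/h × 3.900 h = 5.366 mrem.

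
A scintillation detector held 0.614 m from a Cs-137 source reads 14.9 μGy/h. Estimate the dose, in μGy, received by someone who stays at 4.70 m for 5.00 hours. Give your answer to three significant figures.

1.27 μGy

Since intensity falls as 1/r², rate at 4.70 m:
14.9 × (0.614/4.70)² = 14.9 × 0.01707 = 0.2543 μGy/h.
Dose = rate × time = 0.2543 μGy/h × 5.000 h = 1.272 μGy.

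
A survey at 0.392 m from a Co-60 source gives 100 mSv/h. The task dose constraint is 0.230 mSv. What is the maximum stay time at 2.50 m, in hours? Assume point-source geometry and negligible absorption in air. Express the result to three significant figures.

Since intensity falls as 1/r², rate at 2.50 m:
100 × (0.392/2.50)² = 100 × 0.02459 = 2.459 mSv/h.
Stay time = 0.230 mSv ÷ 2.459 mSv/h = 0.09353 h.

0.0935 h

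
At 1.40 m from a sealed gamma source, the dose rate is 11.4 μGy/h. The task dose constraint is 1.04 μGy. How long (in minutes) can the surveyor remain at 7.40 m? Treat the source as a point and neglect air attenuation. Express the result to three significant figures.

153 min

Using I₁d₁² = I₂d₂², rate at 7.40 m:
11.4 × (1.40/7.40)² = 11.4 × 0.03579 = 0.4080 μGy/h.
Stay time = 1.04 μGy ÷ 0.4080 μGy/h = 2.549 h = 152.9 min.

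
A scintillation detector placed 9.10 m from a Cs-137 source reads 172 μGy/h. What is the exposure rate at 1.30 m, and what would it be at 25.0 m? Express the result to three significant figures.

8430 μGy/h; 22.8 μGy/h

Applying the 1/r² law,
At 1.30 m: 172 × (9.10/1.30)² = 172 × 49.00 = 8428 μGy/h
At 25.0 m: (1.30/25.0)² = 0.002704, so 8428 × 0.002704 = 22.79 μGy/h.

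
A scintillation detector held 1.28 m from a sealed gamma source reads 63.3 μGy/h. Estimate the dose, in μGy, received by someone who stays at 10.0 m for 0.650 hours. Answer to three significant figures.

0.674 μGy

Applying the 1/r² law, rate at 10.0 m:
63.3 × (1.28/10.0)² = 63.3 × 0.01638 = 1.037 μGy/h.
Dose = rate × time = 1.037 μGy/h × 0.6500 h = 0.6740 μGy.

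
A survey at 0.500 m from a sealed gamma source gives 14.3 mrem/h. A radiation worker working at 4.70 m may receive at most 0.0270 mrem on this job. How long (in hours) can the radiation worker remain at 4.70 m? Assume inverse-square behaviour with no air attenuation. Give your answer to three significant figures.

0.167 h

Intensity scales as (d₁/d₂)², so rate at 4.70 m:
14.3 × (0.500/4.70)² = 14.3 × 0.01132 = 0.1619 mrem/h.
Stay time = 0.0270 mrem ÷ 0.1619 mrem/h = 0.1668 h.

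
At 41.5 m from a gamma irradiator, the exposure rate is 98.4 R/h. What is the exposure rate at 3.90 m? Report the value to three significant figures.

11100 R/h

Applying the 1/r² law, the rate at 3.90 m is
98.4 × (41.5/3.90)² = 98.4 × 113.2 = 11140 R/h.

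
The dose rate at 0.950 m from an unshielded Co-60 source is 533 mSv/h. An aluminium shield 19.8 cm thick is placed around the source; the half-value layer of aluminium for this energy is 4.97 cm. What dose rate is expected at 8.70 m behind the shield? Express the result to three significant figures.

0.402 mSv/h

Distance alone: 533 × (0.950/8.70)² = 533 × 0.01192 = 6.353 mSv/h.
Shield: 19.8/4.97 = 3.984 half-value layers → attenuation 2^(−3.984) = 0.06320.
Combined: 6.353 × 0.06320 = 0.4015 mSv/h.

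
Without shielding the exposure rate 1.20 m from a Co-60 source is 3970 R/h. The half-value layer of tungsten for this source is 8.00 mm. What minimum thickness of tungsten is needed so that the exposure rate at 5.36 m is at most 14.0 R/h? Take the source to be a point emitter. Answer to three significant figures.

At 5.36 m, distance alone gives (1.20/5.36)² = 0.05012, so 3970 × 0.05012 = 199.0 R/h.
Further attenuation needed: 199.0/14.0 = 14.21.
n = log₂(14.21) = 3.829 half-value layers.
Thickness = 3.829 × 8.00 mm = 30.63 mm.

30.6 mm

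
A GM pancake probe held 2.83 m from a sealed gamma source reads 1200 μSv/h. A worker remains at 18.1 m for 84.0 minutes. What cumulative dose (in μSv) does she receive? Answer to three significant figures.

Since intensity falls as 1/r², rate at 18.1 m:
1200 × (2.83/18.1)² = 1200 × 0.02445 = 29.34 μSv/h.
Dose = rate × time = 29.34 μSv/h × 1.400 h = 41.08 μSv.

41.1 μSv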